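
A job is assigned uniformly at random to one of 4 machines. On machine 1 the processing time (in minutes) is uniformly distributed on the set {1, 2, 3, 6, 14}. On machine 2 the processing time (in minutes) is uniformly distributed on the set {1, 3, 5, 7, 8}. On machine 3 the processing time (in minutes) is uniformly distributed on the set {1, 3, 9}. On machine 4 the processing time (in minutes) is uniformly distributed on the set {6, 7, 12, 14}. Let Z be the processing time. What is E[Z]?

E[Z | machine 1] = (1+2+3+6+14)/5 = 26/5.
E[Z | machine 2] = (1+3+5+7+8)/5 = 24/5.
E[Z | machine 3] = (1+3+9)/3 = 13/3.
E[Z | machine 4] = (6+7+12+14)/4 = 39/4.
E[Z] = (1/4)·(26/5) + (1/4)·(24/5) + (1/4)·(13/3) + (1/4)·(39/4) = 289/48.

289/48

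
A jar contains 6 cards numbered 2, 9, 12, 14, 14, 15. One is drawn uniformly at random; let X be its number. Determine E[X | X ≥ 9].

64/5

P(X ≥ 9) = 5/6.
Σ over the event: 9·1/6 + 12·1/6 + 14·1/3 + 15·1/6 = 32/3.
E[X | X ≥ 9] = (32/3) / (5/6) = 64/5.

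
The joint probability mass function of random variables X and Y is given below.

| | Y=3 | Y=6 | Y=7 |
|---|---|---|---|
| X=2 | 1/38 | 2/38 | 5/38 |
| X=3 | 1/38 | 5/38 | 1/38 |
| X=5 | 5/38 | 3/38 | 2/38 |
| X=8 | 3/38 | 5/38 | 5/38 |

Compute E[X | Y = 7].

63/13

P(Y = 7) = 13/38.
Σ X·P over the event = 2·(5/38) + 3·(1/38) + 5·(2/38) + 8·(5/38) = 63/38.
E[X | Y = 7] = (63/38) / (13/38) = 63/13.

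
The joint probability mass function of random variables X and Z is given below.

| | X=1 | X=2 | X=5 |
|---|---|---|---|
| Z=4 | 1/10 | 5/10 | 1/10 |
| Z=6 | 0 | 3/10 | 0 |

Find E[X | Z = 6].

P(Z = 6) = 3/10.
Summing X·P(X=x,Z=y) over the conditioning event gives 3/5.
E[X | Z = 6] = (3/5) / (3/10) = 2.

2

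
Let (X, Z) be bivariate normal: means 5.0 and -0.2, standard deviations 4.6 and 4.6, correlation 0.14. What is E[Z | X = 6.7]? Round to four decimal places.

0.0380

For a bivariate normal, E[Z | X=x] = μ_Z + ρ·(σ_Z/σ_X)·(x − μ_X).
E[Z | X=6.7] = -0.2 + (0.14)·(4.6/4.6)·(6.7 − (5.0)) = -0.2 + (0.14)·(1.7) = 0.0380.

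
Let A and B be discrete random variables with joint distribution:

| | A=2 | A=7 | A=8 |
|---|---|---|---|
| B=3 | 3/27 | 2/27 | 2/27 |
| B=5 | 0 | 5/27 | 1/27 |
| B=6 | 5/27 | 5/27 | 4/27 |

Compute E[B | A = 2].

P(A = 2) = 8/27.
Σ B·P over the event = 3·(3/27) + 6·(5/27) = 13/9.
E[B | A = 2] = (13/9) / (8/27) = 39/8.

39/8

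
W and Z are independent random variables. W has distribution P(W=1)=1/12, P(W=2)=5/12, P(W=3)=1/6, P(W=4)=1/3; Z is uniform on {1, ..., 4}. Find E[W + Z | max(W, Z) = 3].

P(max(W, Z) = 3) = 1/4.
Summing (W+Z)·P(x,y) over outcomes with max(W, Z) = 3 gives 59/48.
E[W + Z | max(W, Z) = 3] = (59/48) / (1/4) = 59/12.

59/12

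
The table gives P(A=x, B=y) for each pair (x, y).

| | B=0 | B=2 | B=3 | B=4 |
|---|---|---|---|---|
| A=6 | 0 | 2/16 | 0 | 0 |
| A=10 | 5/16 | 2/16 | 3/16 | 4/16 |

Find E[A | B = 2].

8

P(B = 2) = 1/4.
Σ A·P over the event = 6·(2/16) + 10·(2/16) = 2.
E[A | B = 2] = (2) / (1/4) = 8.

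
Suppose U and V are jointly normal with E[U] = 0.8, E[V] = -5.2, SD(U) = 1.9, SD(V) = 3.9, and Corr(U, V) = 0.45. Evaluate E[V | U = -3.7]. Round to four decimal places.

-9.3566

E[V | U=x] = μ_V + ρ(σ_V/σ_U)(x − μ_U) for jointly normal variables.
E[V | U=-3.7] = -5.2 + (0.45)·(3.9/1.9)·(-3.7 − (0.8)) = -5.2 + (0.92368)·(-4.5) = -9.3566.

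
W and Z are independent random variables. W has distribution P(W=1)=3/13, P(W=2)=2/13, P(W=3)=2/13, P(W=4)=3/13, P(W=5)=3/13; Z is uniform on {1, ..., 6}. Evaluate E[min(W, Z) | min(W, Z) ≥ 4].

P(min(W, Z) ≥ 4) = 3/13.
Summing min(W,Z)·P(x,y) over outcomes with min(W, Z) ≥ 4 gives 1.
E[min(W, Z) | min(W, Z) ≥ 4] = (1) / (3/13) = 13/3.

13/3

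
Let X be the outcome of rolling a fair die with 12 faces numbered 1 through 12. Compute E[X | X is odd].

Given X is odd, X is equally likely to be any of {1, 3, 5, 7, 9, 11}.
E[X | X is odd] = (1 + 3 + 5 + 7 + 9 + 11) / 6 = 6.

6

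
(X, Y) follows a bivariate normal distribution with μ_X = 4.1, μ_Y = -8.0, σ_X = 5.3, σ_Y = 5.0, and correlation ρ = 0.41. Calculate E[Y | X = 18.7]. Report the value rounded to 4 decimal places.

For a bivariate normal, E[Y | X=x] = μ_Y + ρ·(σ_Y/σ_X)·(x − μ_X).
E[Y | X=18.7] = -8.0 + (0.41)·(5.0/5.3)·(18.7 − (4.1)) = -8.0 + (0.386792)·(14.6) = -2.3528.

-2.3528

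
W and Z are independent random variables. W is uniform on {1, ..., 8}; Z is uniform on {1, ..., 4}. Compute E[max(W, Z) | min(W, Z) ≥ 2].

P(min(W, Z) ≥ 2) = 21/32.
Summing max(W,Z)·P(x,y) over outcomes with min(W, Z) ≥ 2 gives 109/32.
E[max(W, Z) | min(W, Z) ≥ 2] = (109/32) / (21/32) = 109/21.

109/21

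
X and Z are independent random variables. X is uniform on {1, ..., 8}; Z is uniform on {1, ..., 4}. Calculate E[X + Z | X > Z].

P(X > Z) = 11/16.
Summing (X+Z)·P(x,y) over outcomes with X > Z gives 87/16.
E[X + Z | X > Z] = (87/16) / (11/16) = 87/11.

87/11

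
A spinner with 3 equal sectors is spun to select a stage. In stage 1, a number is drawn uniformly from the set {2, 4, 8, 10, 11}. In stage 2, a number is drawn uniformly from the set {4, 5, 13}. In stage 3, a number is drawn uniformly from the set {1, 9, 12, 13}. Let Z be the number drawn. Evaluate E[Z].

277/36

E[Z | stage 1] = (2+4+8+10+11)/5 = 7.
E[Z | stage 2] = (4+5+13)/3 = 22/3.
E[Z | stage 3] = (1+9+12+13)/4 = 35/4.
By the law of total expectation,
E[Z] = (1/3)·(7) + (1/3)·(22/3) + (1/3)·(35/4) = 277/36.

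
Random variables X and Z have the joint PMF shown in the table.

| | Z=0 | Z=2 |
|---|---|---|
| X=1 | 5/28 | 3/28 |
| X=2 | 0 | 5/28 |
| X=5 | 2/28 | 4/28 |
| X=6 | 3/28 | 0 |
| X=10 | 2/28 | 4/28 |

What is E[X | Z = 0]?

P(Z = 0) = 3/7.
Σ X·P over the event = 1·(5/28) + 5·(2/28) + 6·(3/28) + 10·(2/28) = 53/28.
E[X | Z = 0] = (53/28) / (3/7) = 53/12.

53/12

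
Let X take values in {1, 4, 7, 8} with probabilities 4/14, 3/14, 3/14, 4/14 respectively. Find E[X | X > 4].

53/7

P(X > 4) = 1/2.
Σ over the event: 7·3/14 + 8·2/7 = 53/14.
E[X | X > 4] = (53/14) / (1/2) = 53/7.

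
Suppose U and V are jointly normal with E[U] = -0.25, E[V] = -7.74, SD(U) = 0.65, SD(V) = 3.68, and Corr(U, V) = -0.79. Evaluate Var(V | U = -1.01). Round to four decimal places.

The conditional variance in a bivariate normal is σ_V²(1 − ρ²), independent of x.
Var(V | U=-1.01) = (3.68)²·(1 − (-0.79)²) = 13.5424·0.3759 = 5.0906.

5.0906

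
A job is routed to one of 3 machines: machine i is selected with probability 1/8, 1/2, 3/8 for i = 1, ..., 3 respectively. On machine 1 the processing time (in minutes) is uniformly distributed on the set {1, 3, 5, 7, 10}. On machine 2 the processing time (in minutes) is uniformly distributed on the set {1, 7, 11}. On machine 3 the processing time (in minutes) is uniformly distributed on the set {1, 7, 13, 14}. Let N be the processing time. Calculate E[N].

E[N | machine 1] = (1+3+5+7+10)/5 = 26/5.
E[N | machine 2] = (1+7+11)/3 = 19/3.
E[N | machine 3] = (1+7+13+14)/4 = 35/4.
E[N] = (1/8)·(26/5) + (1/2)·(19/3) + (3/8)·(35/4) = 3407/480.

3407/480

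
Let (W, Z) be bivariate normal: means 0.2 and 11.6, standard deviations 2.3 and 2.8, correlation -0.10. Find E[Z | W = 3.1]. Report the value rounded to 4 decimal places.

11.2470

E[Z | W=x] = μ_Z + ρ(σ_Z/σ_W)(x − μ_W) for jointly normal variables.
E[Z | W=3.1] = 11.6 + (-0.10)·(2.8/2.3)·(3.1 − (0.2)) = 11.6 + (-0.12174)·(2.9) = 11.2470.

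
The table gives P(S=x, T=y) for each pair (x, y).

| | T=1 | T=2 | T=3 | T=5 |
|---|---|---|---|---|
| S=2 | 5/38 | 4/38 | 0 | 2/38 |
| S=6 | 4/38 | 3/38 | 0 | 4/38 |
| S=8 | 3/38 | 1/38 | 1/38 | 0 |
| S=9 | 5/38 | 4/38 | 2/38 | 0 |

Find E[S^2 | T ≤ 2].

1273/29

P(T ≤ 2) = 29/38.
Σ S^2·P over the event = 4·(5/38) + 4·(4/38) + 36·(4/38) + 36·(3/38) + 64·(3/38) + 64·(1/38) + 81·(5/38) + 81·(4/38) = 67/2.
E[S^2 | T ≤ 2] = (67/2) / (29/38) = 1273/29.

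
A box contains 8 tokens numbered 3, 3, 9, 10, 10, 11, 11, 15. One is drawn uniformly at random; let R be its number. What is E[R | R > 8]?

P(R > 8) = 3/4.
Σ over the event: 9·1/8 + 10·1/4 + 11·1/4 + 15·1/8 = 33/4.
E[R | R > 8] = (33/4) / (3/4) = 11.

11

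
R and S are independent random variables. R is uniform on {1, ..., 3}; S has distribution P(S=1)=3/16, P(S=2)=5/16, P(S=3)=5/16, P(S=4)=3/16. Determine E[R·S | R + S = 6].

69/8

P(R + S = 6) = 1/6.
Summing RS·P(x,y) over outcomes with R + S = 6 gives 23/16.
E[R·S | R + S = 6] = (23/16) / (1/6) = 69/8.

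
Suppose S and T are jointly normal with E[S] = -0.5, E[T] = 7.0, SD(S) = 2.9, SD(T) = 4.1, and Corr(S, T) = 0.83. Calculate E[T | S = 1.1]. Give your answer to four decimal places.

E[T | S=x] = μ_T + ρ(σ_T/σ_S)(x − μ_S) for jointly normal variables.
E[T | S=1.1] = 7.0 + (0.83)·(4.1/2.9)·(1.1 − (-0.5)) = 7.0 + (1.17345)·(1.6) = 8.8775.

8.8775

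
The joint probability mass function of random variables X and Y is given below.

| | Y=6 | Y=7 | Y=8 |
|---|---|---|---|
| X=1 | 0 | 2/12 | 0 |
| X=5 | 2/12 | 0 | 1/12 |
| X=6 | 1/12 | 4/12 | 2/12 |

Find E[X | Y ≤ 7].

14/3

P(Y ≤ 7) = 3/4.
Σ X·P over the event = 1·(2/12) + 5·(2/12) + 6·(1/12) + 6·(4/12) = 7/2.
E[X | Y ≤ 7] = (7/2) / (3/4) = 14/3.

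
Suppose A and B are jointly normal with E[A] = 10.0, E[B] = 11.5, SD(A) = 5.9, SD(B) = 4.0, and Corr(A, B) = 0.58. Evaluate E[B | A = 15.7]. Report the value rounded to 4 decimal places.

13.7414

For a bivariate normal, E[B | A=x] = μ_B + ρ·(σ_B/σ_A)·(x − μ_A).
E[B | A=15.7] = 11.5 + (0.58)·(4.0/5.9)·(15.7 − (10.0)) = 11.5 + (0.39322)·(5.7) = 13.7414.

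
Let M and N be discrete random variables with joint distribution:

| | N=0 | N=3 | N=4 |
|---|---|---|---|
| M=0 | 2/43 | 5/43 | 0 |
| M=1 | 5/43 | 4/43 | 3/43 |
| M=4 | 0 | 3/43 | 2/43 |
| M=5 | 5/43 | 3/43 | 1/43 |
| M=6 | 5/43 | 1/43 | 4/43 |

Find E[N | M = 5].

P(M = 5) = 9/43.
Σ N·P over the event = 0·(5/43) + 3·(3/43) + 4·(1/43) = 13/43.
E[N | M = 5] = (13/43) / (9/43) = 13/9.

13/9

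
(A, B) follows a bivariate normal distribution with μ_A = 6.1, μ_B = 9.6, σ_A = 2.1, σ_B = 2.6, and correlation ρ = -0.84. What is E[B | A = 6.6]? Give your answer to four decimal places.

9.0800

E[B | A=x] = μ_B + ρ(σ_B/σ_A)(x − μ_A) for jointly normal variables.
E[B | A=6.6] = 9.6 + (-0.84)·(2.6/2.1)·(6.6 − (6.1)) = 9.6 + (-1.04)·(0.5) = 9.0800.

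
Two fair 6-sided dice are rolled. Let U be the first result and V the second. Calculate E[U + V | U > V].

P(U > V) = 5/12.
Summing (U+V)·P(x,y) over outcomes with U > V gives 35/12.
E[U + V | U > V] = (35/12) / (5/12) = 7.

7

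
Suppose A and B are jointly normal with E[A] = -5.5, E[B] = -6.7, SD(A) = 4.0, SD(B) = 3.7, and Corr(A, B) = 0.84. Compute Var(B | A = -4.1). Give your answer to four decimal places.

The conditional variance in a bivariate normal is σ_B²(1 − ρ²), independent of x.
Var(B | A=-4.1) = (3.7)²·(1 − (0.84)²) = 13.69·0.2944 = 4.0303.

4.0303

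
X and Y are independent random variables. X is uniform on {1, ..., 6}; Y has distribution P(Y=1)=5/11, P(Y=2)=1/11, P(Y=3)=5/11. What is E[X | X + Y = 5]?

P(X + Y = 5) = 1/6.
Summing X·P(x,y) over outcomes with X + Y = 5 gives 1/2.
E[X | X + Y = 5] = (1/2) / (1/6) = 3.

3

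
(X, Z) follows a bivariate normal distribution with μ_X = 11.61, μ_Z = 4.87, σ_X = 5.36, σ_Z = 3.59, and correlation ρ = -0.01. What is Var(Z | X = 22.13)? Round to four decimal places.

Var(Z | X=x) = (1 − ρ²)·σ_Z².
Var(Z | X=22.13) = (3.59)²·(1 − (-0.01)²) = 12.8881·0.9999 = 12.8868.

12.8868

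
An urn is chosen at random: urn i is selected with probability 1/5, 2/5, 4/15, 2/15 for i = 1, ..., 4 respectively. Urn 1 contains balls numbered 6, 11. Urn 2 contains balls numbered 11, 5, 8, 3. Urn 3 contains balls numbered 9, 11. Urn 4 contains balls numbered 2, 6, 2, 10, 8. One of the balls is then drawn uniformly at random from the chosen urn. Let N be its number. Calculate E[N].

586/75

E[N | urn 1] = (6+11)/2 = 17/2.
E[N | urn 2] = (11+5+8+3)/4 = 27/4.
E[N | urn 3] = (9+11)/2 = 10.
E[N | urn 4] = (2+6+2+10+8)/5 = 28/5.
By the law of total expectation,
E[N] = (1/5)·(17/2) + (2/5)·(27/4) + (4/15)·(10) + (2/15)·(28/5) = 586/75.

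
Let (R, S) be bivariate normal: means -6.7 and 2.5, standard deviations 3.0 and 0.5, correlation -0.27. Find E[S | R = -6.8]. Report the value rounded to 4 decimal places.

The regression of S on R has slope ρ·σ_S/σ_R and passes through (μ_R, μ_S).
E[S | R=-6.8] = 2.5 + (-0.27)·(0.5/3.0)·(-6.8 − (-6.7)) = 2.5 + (-0.045)·(-0.1) = 2.5045.

2.5045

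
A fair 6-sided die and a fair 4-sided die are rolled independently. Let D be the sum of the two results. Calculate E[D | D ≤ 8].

P(D ≤ 8) = 7/8.
Σ over the event: 2·1/24 + 3·1/12 + 4·1/8 + 5·1/6 + 6·1/6 + 7·1/6 + 8·1/8 = 29/6.
E[D | D ≤ 8] = (29/6) / (7/8) = 116/21.

116/21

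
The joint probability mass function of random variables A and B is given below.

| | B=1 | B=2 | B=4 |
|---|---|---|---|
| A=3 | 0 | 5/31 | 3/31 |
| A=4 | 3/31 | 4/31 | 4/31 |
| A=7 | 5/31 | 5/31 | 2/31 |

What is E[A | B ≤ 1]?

47/8

P(B ≤ 1) = 8/31.
Σ A·P over the event = 4·(3/31) + 7·(5/31) = 47/31.
E[A | B ≤ 1] = (47/31) / (8/31) = 47/8.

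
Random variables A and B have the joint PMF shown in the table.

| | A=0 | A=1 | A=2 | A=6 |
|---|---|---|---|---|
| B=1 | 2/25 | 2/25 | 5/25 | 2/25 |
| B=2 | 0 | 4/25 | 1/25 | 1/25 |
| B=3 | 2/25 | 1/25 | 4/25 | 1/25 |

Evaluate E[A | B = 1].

P(B = 1) = 11/25.
Σ A·P over the event = 0·(2/25) + 1·(2/25) + 2·(5/25) + 6·(2/25) = 24/25.
E[A | B = 1] = (24/25) / (11/25) = 24/11.

24/11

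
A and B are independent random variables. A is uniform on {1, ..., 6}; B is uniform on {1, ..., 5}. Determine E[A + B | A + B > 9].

31/3

Outcomes with A + B > 9: (5,5), (6,4), (6,5), each with probability 1/30.
E[A + B | A + B > 9] = (10 + 10 + 11) / 3 = 31/3.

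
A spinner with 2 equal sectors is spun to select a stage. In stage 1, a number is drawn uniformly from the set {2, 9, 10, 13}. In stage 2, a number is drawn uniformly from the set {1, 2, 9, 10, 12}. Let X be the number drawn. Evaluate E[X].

E[X | stage 1] = (2+9+10+13)/4 = 17/2.
E[X | stage 2] = (1+2+9+10+12)/5 = 34/5.
E[X] = (1/2)·(17/2) + (1/2)·(34/5) = 153/20.

153/20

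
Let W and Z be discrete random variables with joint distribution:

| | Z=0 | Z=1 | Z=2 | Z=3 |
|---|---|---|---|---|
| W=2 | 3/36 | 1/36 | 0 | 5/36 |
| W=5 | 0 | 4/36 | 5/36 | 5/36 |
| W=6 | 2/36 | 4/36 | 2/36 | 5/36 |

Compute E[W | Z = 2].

P(Z = 2) = 7/36.
Σ W·P over the event = 5·(5/36) + 6·(2/36) = 37/36.
E[W | Z = 2] = (37/36) / (7/36) = 37/7.

37/7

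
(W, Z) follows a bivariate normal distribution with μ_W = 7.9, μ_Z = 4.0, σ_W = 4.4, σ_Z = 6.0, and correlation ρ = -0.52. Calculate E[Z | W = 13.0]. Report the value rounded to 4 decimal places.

E[Z | W=x] = μ_Z + ρ(σ_Z/σ_W)(x − μ_W) for jointly normal variables.
E[Z | W=13.0] = 4.0 + (-0.52)·(6.0/4.4)·(13.0 − (7.9)) = 4.0 + (-0.70909)·(5.1) = 0.3836.

0.3836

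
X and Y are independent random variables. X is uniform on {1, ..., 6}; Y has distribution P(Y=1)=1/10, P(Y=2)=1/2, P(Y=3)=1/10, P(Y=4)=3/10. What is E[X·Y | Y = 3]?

21/2

P(Y = 3) = 1/10.
Summing XY·P(x,y) over outcomes with Y = 3 gives 21/20.
E[X·Y | Y = 3] = (21/20) / (1/10) = 21/2.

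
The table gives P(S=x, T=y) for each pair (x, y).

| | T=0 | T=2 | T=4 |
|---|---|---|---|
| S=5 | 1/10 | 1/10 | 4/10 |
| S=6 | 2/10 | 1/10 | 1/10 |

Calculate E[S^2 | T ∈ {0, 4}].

P(T ∈ {0, 4}) = 4/5.
Σ S^2·P over the event = 25·(1/10) + 25·(4/10) + 36·(2/10) + 36·(1/10) = 233/10.
E[S^2 | T ∈ {0, 4}] = (233/10) / (4/5) = 233/8.

233/8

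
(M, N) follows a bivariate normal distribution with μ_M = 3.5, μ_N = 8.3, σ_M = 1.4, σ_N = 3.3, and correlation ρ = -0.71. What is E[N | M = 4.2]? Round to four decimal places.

The regression of N on M has slope ρ·σ_N/σ_M and passes through (μ_M, μ_N).
E[N | M=4.2] = 8.3 + (-0.71)·(3.3/1.4)·(4.2 − (3.5)) = 8.3 + (-1.6736)·(0.7) = 7.1285.

7.1285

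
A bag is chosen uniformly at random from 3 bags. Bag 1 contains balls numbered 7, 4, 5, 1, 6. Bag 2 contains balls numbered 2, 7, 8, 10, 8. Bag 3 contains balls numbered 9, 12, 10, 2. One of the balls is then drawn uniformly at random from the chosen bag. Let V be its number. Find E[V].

E[V | bag 1] = (7+4+5+1+6)/5 = 23/5.
E[V | bag 2] = (2+7+8+10+8)/5 = 7.
E[V | bag 3] = (9+12+10+2)/4 = 33/4.
By the law of total expectation,
E[V] = (1/3)·(23/5) + (1/3)·(7) + (1/3)·(33/4) = 397/60.

397/60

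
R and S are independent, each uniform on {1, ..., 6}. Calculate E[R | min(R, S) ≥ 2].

4

P(min(R, S) ≥ 2) = 25/36.
Summing R·P(x,y) over outcomes with min(R, S) ≥ 2 gives 25/9.
E[R | min(R, S) ≥ 2] = (25/9) / (25/36) = 4.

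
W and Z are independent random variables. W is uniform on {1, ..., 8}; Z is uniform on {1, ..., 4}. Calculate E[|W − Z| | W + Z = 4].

Outcomes with W + Z = 4: (1,3), (2,2), (3,1), each with probability 1/32.
E[|W − Z| | W + Z = 4] = (2 + 0 + 2) / 3 = 4/3.

4/3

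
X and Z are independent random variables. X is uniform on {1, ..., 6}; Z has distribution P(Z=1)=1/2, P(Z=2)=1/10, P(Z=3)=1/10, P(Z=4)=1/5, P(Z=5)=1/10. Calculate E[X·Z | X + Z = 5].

40/9

P(X + Z = 5) = 3/20.
Summing XZ·P(x,y) over outcomes with X + Z = 5 gives 2/3.
E[X·Z | X + Z = 5] = (2/3) / (3/20) = 40/9.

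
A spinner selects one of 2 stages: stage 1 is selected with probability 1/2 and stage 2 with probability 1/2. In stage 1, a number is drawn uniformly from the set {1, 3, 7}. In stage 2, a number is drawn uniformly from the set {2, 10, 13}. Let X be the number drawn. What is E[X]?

6

E[X | stage 1] = (1+3+7)/3 = 11/3.
E[X | stage 2] = (2+10+13)/3 = 25/3.
E[X] = (1/2)·(11/3) + (1/2)·(25/3) = 6.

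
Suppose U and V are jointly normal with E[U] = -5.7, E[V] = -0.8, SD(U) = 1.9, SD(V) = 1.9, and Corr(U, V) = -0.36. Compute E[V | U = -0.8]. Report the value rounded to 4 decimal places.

-2.5640

The regression of V on U has slope ρ·σ_V/σ_U and passes through (μ_U, μ_V).
E[V | U=-0.8] = -0.8 + (-0.36)·(1.9/1.9)·(-0.8 − (-5.7)) = -0.8 + (-0.36)·(4.9) = -2.5640.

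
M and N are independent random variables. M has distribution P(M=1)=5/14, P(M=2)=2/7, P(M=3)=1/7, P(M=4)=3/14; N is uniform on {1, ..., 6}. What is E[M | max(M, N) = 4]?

67/23

P(max(M, N) = 4) = 23/84.
Summing M·P(x,y) over outcomes with max(M, N) = 4 gives 67/84.
E[M | max(M, N) = 4] = (67/84) / (23/84) = 67/23.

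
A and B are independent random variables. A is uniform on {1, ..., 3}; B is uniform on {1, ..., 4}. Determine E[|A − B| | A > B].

4/3

P(A > B) = 1/4.
Summing |A−B|·P(x,y) over outcomes with A > B gives 1/3.
E[|A − B| | A > B] = (1/3) / (1/4) = 4/3.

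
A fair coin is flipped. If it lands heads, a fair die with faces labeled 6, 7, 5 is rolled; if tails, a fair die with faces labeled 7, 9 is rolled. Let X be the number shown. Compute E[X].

E[X | heads] = (6+7+5)/3 = 6.
E[X | tails] = (7+9)/2 = 8.
E[X] = (1/2)·(6) + (1/2)·(8) = 7.

7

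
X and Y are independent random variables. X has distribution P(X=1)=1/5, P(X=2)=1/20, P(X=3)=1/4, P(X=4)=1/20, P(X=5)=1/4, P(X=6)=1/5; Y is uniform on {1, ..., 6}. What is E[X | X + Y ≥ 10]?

P(X + Y ≥ 10) = 23/120.
Summing X·P(x,y) over outcomes with X + Y ≥ 10 gives 21/20.
E[X | X + Y ≥ 10] = (21/20) / (23/120) = 126/23.

126/23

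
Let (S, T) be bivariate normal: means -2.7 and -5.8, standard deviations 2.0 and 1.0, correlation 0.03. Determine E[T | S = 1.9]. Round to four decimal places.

E[T | S=x] = μ_T + ρ(σ_T/σ_S)(x − μ_S) for jointly normal variables.
E[T | S=1.9] = -5.8 + (0.03)·(1.0/2.0)·(1.9 − (-2.7)) = -5.8 + (0.015)·(4.6) = -5.7310.

-5.7310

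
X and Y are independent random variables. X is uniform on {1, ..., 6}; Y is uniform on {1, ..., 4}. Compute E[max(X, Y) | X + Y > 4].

P(X + Y > 4) = 3/4.
Summing max(X,Y)·P(x,y) over outcomes with X + Y > 4 gives 27/8.
E[max(X, Y) | X + Y > 4] = (27/8) / (3/4) = 9/2.

9/2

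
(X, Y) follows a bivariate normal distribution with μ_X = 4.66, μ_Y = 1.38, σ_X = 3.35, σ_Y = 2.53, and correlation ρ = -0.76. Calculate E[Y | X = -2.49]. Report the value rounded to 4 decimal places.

For a bivariate normal, E[Y | X=x] = μ_Y + ρ·(σ_Y/σ_X)·(x − μ_X).
E[Y | X=-2.49] = 1.38 + (-0.76)·(2.53/3.35)·(-2.49 − (4.66)) = 1.38 + (-0.57397)·(-7.15) = 5.4839.

5.4839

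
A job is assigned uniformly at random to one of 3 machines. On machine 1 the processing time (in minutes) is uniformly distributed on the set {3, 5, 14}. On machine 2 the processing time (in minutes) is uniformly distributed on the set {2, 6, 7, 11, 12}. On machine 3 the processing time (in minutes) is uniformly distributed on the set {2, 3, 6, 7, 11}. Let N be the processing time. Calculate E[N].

311/45

E[N | machine 1] = (3+5+14)/3 = 22/3.
E[N | machine 2] = (2+6+7+11+12)/5 = 38/5.
E[N | machine 3] = (2+3+6+7+11)/5 = 29/5.
E[N] = (1/3)·(22/3) + (1/3)·(38/5) + (1/3)·(29/5) = 311/45.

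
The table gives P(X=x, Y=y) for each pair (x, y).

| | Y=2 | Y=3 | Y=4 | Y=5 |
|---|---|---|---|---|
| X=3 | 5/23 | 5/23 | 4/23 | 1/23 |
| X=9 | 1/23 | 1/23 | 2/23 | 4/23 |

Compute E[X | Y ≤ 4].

P(Y ≤ 4) = 18/23.
Σ X·P over the event = 3·(5/23) + 3·(5/23) + 3·(4/23) + 9·(1/23) + 9·(1/23) + 9·(2/23) = 78/23.
E[X | Y ≤ 4] = (78/23) / (18/23) = 13/3.

13/3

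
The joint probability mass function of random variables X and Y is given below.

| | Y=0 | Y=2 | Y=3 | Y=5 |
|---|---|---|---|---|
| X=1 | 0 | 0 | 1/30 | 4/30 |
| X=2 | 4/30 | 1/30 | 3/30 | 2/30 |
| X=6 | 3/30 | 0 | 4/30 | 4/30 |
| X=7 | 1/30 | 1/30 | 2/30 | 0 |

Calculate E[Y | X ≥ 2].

61/25

P(X ≥ 2) = 5/6.
Summing Y·P(X=x,Y=y) over the conditioning event gives 61/30.
E[Y | X ≥ 2] = (61/30) / (5/6) = 61/25.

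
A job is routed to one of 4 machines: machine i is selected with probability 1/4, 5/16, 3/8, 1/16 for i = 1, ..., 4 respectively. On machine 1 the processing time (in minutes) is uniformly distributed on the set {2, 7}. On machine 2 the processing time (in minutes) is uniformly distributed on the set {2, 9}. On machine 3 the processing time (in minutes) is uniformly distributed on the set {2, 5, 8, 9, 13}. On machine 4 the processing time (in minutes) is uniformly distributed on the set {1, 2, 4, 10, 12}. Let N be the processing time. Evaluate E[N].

957/160

E[N | machine 1] = (2+7)/2 = 9/2.
E[N | machine 2] = (2+9)/2 = 11/2.
E[N | machine 3] = (2+5+8+9+13)/5 = 37/5.
E[N | machine 4] = (1+2+4+10+12)/5 = 29/5.
E[N] = (1/4)·(9/2) + (5/16)·(11/2) + (3/8)·(37/5) + (1/16)·(29/5) = 957/160.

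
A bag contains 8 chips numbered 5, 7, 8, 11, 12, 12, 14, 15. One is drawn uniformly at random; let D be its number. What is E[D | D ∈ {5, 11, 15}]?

31/3

P(D ∈ {5, 11, 15}) = 3/8.
Σ over the event: 5·1/8 + 11·1/8 + 15·1/8 = 31/8.
E[D | D ∈ {5, 11, 15}] = (31/8) / (3/8) = 31/3.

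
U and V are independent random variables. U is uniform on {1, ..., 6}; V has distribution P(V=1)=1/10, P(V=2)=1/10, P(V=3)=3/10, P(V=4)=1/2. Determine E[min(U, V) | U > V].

P(U > V) = 7/15.
Summing min(U,V)·P(x,y) over outcomes with U > V gives 4/3.
E[min(U, V) | U > V] = (4/3) / (7/15) = 20/7.

20/7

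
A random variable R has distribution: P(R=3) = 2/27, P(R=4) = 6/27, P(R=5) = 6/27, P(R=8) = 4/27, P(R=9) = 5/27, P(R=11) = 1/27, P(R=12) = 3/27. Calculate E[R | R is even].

92/13

P(R is even) = 13/27.
Σ over the event: 4·2/9 + 8·4/27 + 12·1/9 = 92/27.
E[R | R is even] = (92/27) / (13/27) = 92/13.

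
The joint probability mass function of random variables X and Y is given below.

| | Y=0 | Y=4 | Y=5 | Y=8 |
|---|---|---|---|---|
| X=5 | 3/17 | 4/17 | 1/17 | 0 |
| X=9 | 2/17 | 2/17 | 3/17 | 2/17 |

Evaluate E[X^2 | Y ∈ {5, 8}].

P(Y ∈ {5, 8}) = 6/17.
Σ X^2·P over the event = 25·(1/17) + 81·(3/17) + 81·(2/17) = 430/17.
E[X^2 | Y ∈ {5, 8}] = (430/17) / (6/17) = 215/3.

215/3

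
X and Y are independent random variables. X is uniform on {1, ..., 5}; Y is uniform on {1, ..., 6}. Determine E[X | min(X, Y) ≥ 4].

9/2

Outcomes with min(X, Y) ≥ 4: (4,4), (4,5), (4,6), (5,4), (5,5), (5,6), each with probability 1/30.
E[X | min(X, Y) ≥ 4] = (4 + 4 + 4 + 5 + 5 + 5) / 6 = 9/2.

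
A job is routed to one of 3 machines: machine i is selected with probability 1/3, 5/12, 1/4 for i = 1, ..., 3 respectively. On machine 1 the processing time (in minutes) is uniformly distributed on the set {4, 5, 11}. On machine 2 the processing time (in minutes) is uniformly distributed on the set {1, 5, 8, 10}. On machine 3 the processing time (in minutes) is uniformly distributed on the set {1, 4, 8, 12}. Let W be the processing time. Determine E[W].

E[W | machine 1] = (4+5+11)/3 = 20/3.
E[W | machine 2] = (1+5+8+10)/4 = 6.
E[W | machine 3] = (1+4+8+12)/4 = 25/4.
E[W] = (1/3)·(20/3) + (5/12)·(6) + (1/4)·(25/4) = 905/144.

905/144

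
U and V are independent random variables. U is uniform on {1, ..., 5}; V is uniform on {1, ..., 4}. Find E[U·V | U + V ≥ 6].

Outcomes with U + V ≥ 6: (2,4), (3,3), (3,4), (4,2), (4,3), (4,4), (5,1), (5,2), (5,3), (5,4), each with probability 1/20.
E[U·V | U + V ≥ 6] = (8 + 9 + 12 + 8 + 12 + 16 + 5 + 10 + 15 + 20) / 10 = 23/2.

23/2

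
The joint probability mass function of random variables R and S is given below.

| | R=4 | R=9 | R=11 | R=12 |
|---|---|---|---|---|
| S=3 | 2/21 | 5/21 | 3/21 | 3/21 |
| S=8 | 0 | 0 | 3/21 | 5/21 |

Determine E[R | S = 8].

93/8

P(S = 8) = 8/21.
Summing R·P(R=x,S=y) over the conditioning event gives 31/7.
E[R | S = 8] = (31/7) / (8/21) = 93/8.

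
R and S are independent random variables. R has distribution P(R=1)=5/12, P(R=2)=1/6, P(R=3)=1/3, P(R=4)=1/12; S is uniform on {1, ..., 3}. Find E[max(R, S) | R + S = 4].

31/11

P(R + S = 4) = 11/36.
Summing max(R,S)·P(x,y) over outcomes with R + S = 4 gives 31/36.
E[max(R, S) | R + S = 4] = (31/36) / (11/36) = 31/11.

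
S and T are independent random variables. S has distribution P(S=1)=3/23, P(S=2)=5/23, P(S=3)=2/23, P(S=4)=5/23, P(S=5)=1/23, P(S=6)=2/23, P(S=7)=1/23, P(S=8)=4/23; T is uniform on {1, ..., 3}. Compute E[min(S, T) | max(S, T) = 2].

P(max(S, T) = 2) = 13/69.
Summing min(S,T)·P(x,y) over outcomes with max(S, T) = 2 gives 6/23.
E[min(S, T) | max(S, T) = 2] = (6/23) / (13/69) = 18/13.

18/13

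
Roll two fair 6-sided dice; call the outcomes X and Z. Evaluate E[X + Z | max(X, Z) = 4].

44/7

Outcomes with max(X, Z) = 4: (1,4), (2,4), (3,4), (4,1), (4,2), (4,3), (4,4), each with probability 1/36.
E[X + Z | max(X, Z) = 4] = (5 + 6 + 7 + 5 + 6 + 7 + 8) / 7 = 44/7.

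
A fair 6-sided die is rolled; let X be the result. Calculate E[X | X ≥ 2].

4

Given X ≥ 2, X is equally likely to be any of {2, 3, 4, 5, 6}.
E[X | X ≥ 2] = (2 + 3 + 4 + 5 + 6) / 5 = 4.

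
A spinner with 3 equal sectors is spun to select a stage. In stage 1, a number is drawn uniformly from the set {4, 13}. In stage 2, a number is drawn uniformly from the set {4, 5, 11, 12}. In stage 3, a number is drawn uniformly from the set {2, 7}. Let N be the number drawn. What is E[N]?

7

E[N | stage 1] = (4+13)/2 = 17/2.
E[N | stage 2] = (4+5+11+12)/4 = 8.
E[N | stage 3] = (2+7)/2 = 9/2.
E[N] = (1/3)·(17/2) + (1/3)·(8) + (1/3)·(9/2) = 7.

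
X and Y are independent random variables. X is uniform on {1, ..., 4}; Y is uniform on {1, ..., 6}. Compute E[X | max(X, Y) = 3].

12/5

Outcomes with max(X, Y) = 3: (1,3), (2,3), (3,1), (3,2), (3,3), each with probability 1/24.
E[X | max(X, Y) = 3] = (1 + 2 + 3 + 3 + 3) / 5 = 12/5.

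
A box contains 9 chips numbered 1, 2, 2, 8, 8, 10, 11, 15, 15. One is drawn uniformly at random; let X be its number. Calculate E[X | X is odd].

P(X is odd) = 4/9.
Σ over the event: 1·1/9 + 11·1/9 + 15·2/9 = 14/3.
E[X | X is odd] = (14/3) / (4/9) = 21/2.

21/2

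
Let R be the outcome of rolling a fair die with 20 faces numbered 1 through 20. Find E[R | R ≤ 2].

Given R ≤ 2, R is equally likely to be any of {1, 2}.
E[R | R ≤ 2] = (1 + 2) / 2 = 3/2.

3/2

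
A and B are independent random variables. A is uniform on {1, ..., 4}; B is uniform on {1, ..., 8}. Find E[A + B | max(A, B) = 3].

P(max(A, B) = 3) = 5/32.
Summing (A+B)·P(x,y) over outcomes with max(A, B) = 3 gives 3/4.
E[A + B | max(A, B) = 3] = (3/4) / (5/32) = 24/5.

24/5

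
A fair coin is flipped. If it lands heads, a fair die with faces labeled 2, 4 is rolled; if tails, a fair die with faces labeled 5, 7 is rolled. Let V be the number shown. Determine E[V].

9/2

E[V | heads] = (2+4)/2 = 3.
E[V | tails] = (5+7)/2 = 6.
E[V] = (1/2)·(3) + (1/2)·(6) = 9/2.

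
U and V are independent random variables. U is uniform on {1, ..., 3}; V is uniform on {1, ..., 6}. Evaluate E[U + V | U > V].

P(U > V) = 1/6.
Summing (U+V)·P(x,y) over outcomes with U > V gives 2/3.
E[U + V | U > V] = (2/3) / (1/6) = 4.

4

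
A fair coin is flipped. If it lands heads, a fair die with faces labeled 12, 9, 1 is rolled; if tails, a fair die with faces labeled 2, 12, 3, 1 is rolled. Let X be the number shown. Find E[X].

E[X | heads] = (12+9+1)/3 = 22/3.
E[X | tails] = (2+12+3+1)/4 = 9/2.
By the law of total expectation,
E[X] = (1/2)·(22/3) + (1/2)·(9/2) = 71/12.

71/12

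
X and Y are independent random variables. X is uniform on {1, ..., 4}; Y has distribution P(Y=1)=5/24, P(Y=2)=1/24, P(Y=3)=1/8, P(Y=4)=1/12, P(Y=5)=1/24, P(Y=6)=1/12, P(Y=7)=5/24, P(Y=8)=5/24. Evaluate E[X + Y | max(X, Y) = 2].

P(max(X, Y) = 2) = 7/96.
Summing (X+Y)·P(x,y) over outcomes with max(X, Y) = 2 gives 11/48.
E[X + Y | max(X, Y) = 2] = (11/48) / (7/96) = 22/7.

22/7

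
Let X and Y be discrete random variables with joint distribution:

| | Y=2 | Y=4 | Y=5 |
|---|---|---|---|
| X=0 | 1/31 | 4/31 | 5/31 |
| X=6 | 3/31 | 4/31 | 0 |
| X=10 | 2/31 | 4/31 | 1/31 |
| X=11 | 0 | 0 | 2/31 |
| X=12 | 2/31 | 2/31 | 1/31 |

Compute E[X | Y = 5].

P(Y = 5) = 9/31.
Summing X·P(X=x,Y=y) over the conditioning event gives 44/31.
E[X | Y = 5] = (44/31) / (9/31) = 44/9.

44/9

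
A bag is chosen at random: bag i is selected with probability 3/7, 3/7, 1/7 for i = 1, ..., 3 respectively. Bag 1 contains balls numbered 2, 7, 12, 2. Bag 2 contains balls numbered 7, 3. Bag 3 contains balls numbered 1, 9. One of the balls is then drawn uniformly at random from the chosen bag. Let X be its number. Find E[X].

149/28

E[X | bag 1] = (2+7+12+2)/4 = 23/4.
E[X | bag 2] = (7+3)/2 = 5.
E[X | bag 3] = (1+9)/2 = 5.
By the law of total expectation,
E[X] = (3/7)·(23/4) + (3/7)·(5) + (1/7)·(5) = 149/28.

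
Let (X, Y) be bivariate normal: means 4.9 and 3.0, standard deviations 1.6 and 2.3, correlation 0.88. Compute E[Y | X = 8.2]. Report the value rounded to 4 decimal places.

7.1745

The regression of Y on X has slope ρ·σ_Y/σ_X and passes through (μ_X, μ_Y).
E[Y | X=8.2] = 3.0 + (0.88)·(2.3/1.6)·(8.2 − (4.9)) = 3.0 + (1.265)·(3.3) = 7.1745.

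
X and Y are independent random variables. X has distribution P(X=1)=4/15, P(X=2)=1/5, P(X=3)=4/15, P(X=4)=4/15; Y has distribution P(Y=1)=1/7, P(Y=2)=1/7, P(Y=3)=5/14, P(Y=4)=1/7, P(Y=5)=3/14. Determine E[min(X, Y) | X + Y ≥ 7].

P(X + Y ≥ 7) = 23/70.
Summing min(X,Y)·P(x,y) over outcomes with X + Y ≥ 7 gives 109/105.
E[min(X, Y) | X + Y ≥ 7] = (109/105) / (23/70) = 218/69.

218/69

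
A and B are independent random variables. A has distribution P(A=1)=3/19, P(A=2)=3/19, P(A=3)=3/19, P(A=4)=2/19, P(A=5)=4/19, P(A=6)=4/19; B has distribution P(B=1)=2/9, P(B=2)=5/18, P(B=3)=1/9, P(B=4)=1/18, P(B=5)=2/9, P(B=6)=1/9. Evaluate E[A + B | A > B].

P(A > B) = 173/342.
Summing (A+B)·P(x,y) over outcomes with A > B gives 1183/342.
E[A + B | A > B] = (1183/342) / (173/342) = 1183/173.

1183/173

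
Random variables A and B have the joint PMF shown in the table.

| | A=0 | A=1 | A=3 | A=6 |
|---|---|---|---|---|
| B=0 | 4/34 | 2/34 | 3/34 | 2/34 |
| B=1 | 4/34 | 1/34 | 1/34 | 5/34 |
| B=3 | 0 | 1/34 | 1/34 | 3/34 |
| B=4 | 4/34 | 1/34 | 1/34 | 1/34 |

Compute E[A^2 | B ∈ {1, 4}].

P(B ∈ {1, 4}) = 9/17.
Summing A^2·P(A=x,B=y) over the conditioning event gives 118/17.
E[A^2 | B ∈ {1, 4}] = (118/17) / (9/17) = 118/9.

118/9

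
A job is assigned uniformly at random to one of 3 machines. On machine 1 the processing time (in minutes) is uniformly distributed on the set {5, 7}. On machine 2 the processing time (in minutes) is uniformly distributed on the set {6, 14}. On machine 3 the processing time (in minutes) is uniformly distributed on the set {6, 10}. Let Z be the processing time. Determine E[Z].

8

E[Z | machine 1] = (5+7)/2 = 6.
E[Z | machine 2] = (6+14)/2 = 10.
E[Z | machine 3] = (6+10)/2 = 8.
By the law of total expectation,
E[Z] = (1/3)·(6) + (1/3)·(10) + (1/3)·(8) = 8.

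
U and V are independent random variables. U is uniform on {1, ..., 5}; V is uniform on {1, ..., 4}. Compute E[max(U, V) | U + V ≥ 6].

43/10

P(U + V ≥ 6) = 1/2.
Summing max(U,V)·P(x,y) over outcomes with U + V ≥ 6 gives 43/20.
E[max(U, V) | U + V ≥ 6] = (43/20) / (1/2) = 43/10.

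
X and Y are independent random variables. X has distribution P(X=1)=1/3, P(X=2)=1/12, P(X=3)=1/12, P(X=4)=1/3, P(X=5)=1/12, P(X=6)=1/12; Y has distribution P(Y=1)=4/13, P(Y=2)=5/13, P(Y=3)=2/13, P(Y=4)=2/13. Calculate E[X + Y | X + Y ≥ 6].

477/68

P(X + Y ≥ 6) = 17/39.
Summing (X+Y)·P(x,y) over outcomes with X + Y ≥ 6 gives 159/52.
E[X + Y | X + Y ≥ 6] = (159/52) / (17/39) = 477/68.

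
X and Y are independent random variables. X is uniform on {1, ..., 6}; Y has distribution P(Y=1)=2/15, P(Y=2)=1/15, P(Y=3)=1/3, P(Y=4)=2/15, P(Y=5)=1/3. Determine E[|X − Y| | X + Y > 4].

142/77

P(X + Y > 4) = 77/90.
Summing |X−Y|·P(x,y) over outcomes with X + Y > 4 gives 71/45.
E[|X − Y| | X + Y > 4] = (71/45) / (77/90) = 142/77.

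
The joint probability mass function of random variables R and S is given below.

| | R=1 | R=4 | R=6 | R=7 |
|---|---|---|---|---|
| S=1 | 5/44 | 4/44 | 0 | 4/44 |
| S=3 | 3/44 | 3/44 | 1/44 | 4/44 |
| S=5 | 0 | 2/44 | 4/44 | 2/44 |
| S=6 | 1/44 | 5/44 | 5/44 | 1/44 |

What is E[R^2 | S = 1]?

265/13

P(S = 1) = 13/44.
Σ R^2·P over the event = 1·(5/44) + 16·(4/44) + 49·(4/44) = 265/44.
E[R^2 | S = 1] = (265/44) / (13/44) = 265/13.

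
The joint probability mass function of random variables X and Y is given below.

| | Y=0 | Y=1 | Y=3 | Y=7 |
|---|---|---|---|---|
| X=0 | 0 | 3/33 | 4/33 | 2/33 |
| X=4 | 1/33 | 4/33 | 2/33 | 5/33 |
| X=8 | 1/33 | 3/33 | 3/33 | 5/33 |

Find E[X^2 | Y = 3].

P(Y = 3) = 3/11.
Σ X^2·P over the event = 0·(4/33) + 16·(2/33) + 64·(3/33) = 224/33.
E[X^2 | Y = 3] = (224/33) / (3/11) = 224/9.

224/9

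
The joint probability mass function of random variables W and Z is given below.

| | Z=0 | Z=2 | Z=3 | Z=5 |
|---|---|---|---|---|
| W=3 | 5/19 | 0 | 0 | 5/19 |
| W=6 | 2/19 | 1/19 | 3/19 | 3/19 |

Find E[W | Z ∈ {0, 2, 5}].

P(Z ∈ {0, 2, 5}) = 16/19.
Σ W·P over the event = 3·(5/19) + 3·(5/19) + 6·(2/19) + 6·(1/19) + 6·(3/19) = 66/19.
E[W | Z ∈ {0, 2, 5}] = (66/19) / (16/19) = 33/8.

33/8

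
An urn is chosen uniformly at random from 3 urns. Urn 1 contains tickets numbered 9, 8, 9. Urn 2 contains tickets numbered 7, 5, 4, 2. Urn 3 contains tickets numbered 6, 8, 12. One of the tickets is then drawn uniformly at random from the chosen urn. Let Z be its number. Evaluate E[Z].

E[Z | urn 1] = (9+8+9)/3 = 26/3.
E[Z | urn 2] = (7+5+4+2)/4 = 9/2.
E[Z | urn 3] = (6+8+12)/3 = 26/3.
By the law of total expectation,
E[Z] = (1/3)·(26/3) + (1/3)·(9/2) + (1/3)·(26/3) = 131/18.

131/18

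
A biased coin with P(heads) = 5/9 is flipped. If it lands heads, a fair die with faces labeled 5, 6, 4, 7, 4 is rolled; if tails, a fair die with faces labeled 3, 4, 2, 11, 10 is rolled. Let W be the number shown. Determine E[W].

E[W | heads] = (5+6+4+7+4)/5 = 26/5.
E[W | tails] = (3+4+2+11+10)/5 = 6.
E[W] = (5/9)·(26/5) + (4/9)·(6) = 50/9.

50/9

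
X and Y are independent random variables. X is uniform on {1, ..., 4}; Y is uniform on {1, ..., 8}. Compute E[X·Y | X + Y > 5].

P(X + Y > 5) = 11/16.
Summing XY·P(x,y) over outcomes with X + Y > 5 gives 325/32.
E[X·Y | X + Y > 5] = (325/32) / (11/16) = 325/22.

325/22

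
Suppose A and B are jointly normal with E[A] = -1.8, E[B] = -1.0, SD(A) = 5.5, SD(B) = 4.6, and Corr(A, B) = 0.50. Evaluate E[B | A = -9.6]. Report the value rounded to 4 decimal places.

-4.2618

For a bivariate normal, E[B | A=x] = μ_B + ρ·(σ_B/σ_A)·(x − μ_A).
E[B | A=-9.6] = -1.0 + (0.50)·(4.6/5.5)·(-9.6 − (-1.8)) = -1.0 + (0.41818)·(-7.8) = -4.2618.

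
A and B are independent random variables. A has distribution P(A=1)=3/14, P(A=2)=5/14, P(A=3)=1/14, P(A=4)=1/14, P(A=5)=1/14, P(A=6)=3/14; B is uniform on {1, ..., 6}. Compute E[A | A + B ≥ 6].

P(A + B ≥ 6) = 9/14.
Summing A·P(x,y) over outcomes with A + B ≥ 6 gives 103/42.
E[A | A + B ≥ 6] = (103/42) / (9/14) = 103/27.

103/27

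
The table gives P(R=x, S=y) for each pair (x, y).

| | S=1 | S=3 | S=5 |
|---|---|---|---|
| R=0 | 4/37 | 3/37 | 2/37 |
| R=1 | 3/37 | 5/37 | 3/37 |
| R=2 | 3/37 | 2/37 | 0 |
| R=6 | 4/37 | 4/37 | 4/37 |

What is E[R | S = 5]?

3

P(S = 5) = 9/37.
Σ R·P over the event = 0·(2/37) + 1·(3/37) + 6·(4/37) = 27/37.
E[R | S = 5] = (27/37) / (9/37) = 3.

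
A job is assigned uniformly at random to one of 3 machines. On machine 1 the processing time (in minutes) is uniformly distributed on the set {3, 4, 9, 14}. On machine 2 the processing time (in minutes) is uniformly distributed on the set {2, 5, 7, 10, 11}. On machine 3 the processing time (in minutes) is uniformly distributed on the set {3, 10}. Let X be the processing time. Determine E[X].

E[X | machine 1] = (3+4+9+14)/4 = 15/2.
E[X | machine 2] = (2+5+7+10+11)/5 = 7.
E[X | machine 3] = (3+10)/2 = 13/2.
By the law of total expectation,
E[X] = (1/3)·(15/2) + (1/3)·(7) + (1/3)·(13/2) = 7.

7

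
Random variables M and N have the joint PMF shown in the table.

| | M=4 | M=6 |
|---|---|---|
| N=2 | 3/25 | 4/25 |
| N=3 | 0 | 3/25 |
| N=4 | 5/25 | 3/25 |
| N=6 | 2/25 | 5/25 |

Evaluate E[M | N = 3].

P(N = 3) = 3/25.
Σ M·P over the event = 6·(3/25) = 18/25.
E[M | N = 3] = (18/25) / (3/25) = 6.

6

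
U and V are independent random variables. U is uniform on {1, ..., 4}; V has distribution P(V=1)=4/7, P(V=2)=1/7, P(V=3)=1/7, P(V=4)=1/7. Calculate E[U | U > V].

P(U > V) = 15/28.
Summing U·P(x,y) over outcomes with U > V gives 47/28.
E[U | U > V] = (47/28) / (15/28) = 47/15.

47/15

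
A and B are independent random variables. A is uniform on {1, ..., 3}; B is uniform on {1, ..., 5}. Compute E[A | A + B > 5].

7/3

P(A + B > 5) = 2/5.
Summing A·P(x,y) over outcomes with A + B > 5 gives 14/15.
E[A | A + B > 5] = (14/15) / (2/5) = 7/3.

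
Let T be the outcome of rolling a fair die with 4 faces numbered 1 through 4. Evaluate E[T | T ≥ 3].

7/2

Given T ≥ 3, T is equally likely to be any of {3, 4}.
E[T | T ≥ 3] = (3 + 4) / 2 = 7/2.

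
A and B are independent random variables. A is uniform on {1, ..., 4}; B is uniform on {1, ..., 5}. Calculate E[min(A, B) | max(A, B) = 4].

Outcomes with max(A, B) = 4: (1,4), (2,4), (3,4), (4,1), (4,2), (4,3), (4,4), each with probability 1/20.
E[min(A, B) | max(A, B) = 4] = (1 + 2 + 3 + 1 + 2 + 3 + 4) / 7 = 16/7.

16/7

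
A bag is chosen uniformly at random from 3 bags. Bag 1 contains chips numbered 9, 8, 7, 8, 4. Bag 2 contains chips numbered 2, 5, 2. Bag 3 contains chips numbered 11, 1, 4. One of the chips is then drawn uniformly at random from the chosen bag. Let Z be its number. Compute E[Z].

E[Z | bag 1] = (9+8+7+8+4)/5 = 36/5.
E[Z | bag 2] = (2+5+2)/3 = 3.
E[Z | bag 3] = (11+1+4)/3 = 16/3.
E[Z] = (1/3)·(36/5) + (1/3)·(3) + (1/3)·(16/3) = 233/45.

233/45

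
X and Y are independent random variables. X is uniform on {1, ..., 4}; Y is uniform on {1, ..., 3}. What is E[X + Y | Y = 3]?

P(Y = 3) = 1/3.
Summing (X+Y)·P(x,y) over outcomes with Y = 3 gives 11/6.
E[X + Y | Y = 3] = (11/6) / (1/3) = 11/2.

11/2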